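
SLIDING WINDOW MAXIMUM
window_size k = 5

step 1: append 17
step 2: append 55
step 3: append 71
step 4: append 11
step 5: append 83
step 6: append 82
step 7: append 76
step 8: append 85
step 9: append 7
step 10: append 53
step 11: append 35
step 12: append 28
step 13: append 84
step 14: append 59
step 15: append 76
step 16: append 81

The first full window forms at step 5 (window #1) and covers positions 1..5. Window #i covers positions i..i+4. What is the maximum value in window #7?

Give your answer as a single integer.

step 1: append 17 -> window=[17] (not full yet)
step 2: append 55 -> window=[17, 55] (not full yet)
step 3: append 71 -> window=[17, 55, 71] (not full yet)
step 4: append 11 -> window=[17, 55, 71, 11] (not full yet)
step 5: append 83 -> window=[17, 55, 71, 11, 83] -> max=83
step 6: append 82 -> window=[55, 71, 11, 83, 82] -> max=83
step 7: append 76 -> window=[71, 11, 83, 82, 76] -> max=83
step 8: append 85 -> window=[11, 83, 82, 76, 85] -> max=85
step 9: append 7 -> window=[83, 82, 76, 85, 7] -> max=85
step 10: append 53 -> window=[82, 76, 85, 7, 53] -> max=85
step 11: append 35 -> window=[76, 85, 7, 53, 35] -> max=85
Window #7 max = 85

Answer: 85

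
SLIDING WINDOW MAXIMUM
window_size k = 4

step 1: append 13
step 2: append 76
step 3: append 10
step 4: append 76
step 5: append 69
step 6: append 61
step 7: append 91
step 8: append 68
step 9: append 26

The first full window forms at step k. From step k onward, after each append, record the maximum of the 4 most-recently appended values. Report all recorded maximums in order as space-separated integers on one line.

Answer: 76 76 76 91 91 91

Derivation:
step 1: append 13 -> window=[13] (not full yet)
step 2: append 76 -> window=[13, 76] (not full yet)
step 3: append 10 -> window=[13, 76, 10] (not full yet)
step 4: append 76 -> window=[13, 76, 10, 76] -> max=76
step 5: append 69 -> window=[76, 10, 76, 69] -> max=76
step 6: append 61 -> window=[10, 76, 69, 61] -> max=76
step 7: append 91 -> window=[76, 69, 61, 91] -> max=91
step 8: append 68 -> window=[69, 61, 91, 68] -> max=91
step 9: append 26 -> window=[61, 91, 68, 26] -> max=91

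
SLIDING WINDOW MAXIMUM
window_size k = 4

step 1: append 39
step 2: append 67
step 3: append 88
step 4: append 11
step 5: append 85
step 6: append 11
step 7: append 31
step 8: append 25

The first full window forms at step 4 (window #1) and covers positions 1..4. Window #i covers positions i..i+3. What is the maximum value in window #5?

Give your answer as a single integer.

Answer: 85

Derivation:
step 1: append 39 -> window=[39] (not full yet)
step 2: append 67 -> window=[39, 67] (not full yet)
step 3: append 88 -> window=[39, 67, 88] (not full yet)
step 4: append 11 -> window=[39, 67, 88, 11] -> max=88
step 5: append 85 -> window=[67, 88, 11, 85] -> max=88
step 6: append 11 -> window=[88, 11, 85, 11] -> max=88
step 7: append 31 -> window=[11, 85, 11, 31] -> max=85
step 8: append 25 -> window=[85, 11, 31, 25] -> max=85
Window #5 max = 85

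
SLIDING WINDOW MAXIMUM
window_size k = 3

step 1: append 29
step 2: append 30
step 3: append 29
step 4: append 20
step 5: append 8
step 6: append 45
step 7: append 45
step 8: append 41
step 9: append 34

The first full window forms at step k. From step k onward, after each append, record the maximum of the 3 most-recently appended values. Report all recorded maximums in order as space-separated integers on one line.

Answer: 30 30 29 45 45 45 45

Derivation:
step 1: append 29 -> window=[29] (not full yet)
step 2: append 30 -> window=[29, 30] (not full yet)
step 3: append 29 -> window=[29, 30, 29] -> max=30
step 4: append 20 -> window=[30, 29, 20] -> max=30
step 5: append 8 -> window=[29, 20, 8] -> max=29
step 6: append 45 -> window=[20, 8, 45] -> max=45
step 7: append 45 -> window=[8, 45, 45] -> max=45
step 8: append 41 -> window=[45, 45, 41] -> max=45
step 9: append 34 -> window=[45, 41, 34] -> max=45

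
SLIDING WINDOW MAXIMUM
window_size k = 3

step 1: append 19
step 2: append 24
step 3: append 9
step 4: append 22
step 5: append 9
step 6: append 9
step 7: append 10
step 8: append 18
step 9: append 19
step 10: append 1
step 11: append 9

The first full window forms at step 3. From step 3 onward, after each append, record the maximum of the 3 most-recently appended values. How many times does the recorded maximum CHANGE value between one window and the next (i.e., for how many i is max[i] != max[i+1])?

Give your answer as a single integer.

step 1: append 19 -> window=[19] (not full yet)
step 2: append 24 -> window=[19, 24] (not full yet)
step 3: append 9 -> window=[19, 24, 9] -> max=24
step 4: append 22 -> window=[24, 9, 22] -> max=24
step 5: append 9 -> window=[9, 22, 9] -> max=22
step 6: append 9 -> window=[22, 9, 9] -> max=22
step 7: append 10 -> window=[9, 9, 10] -> max=10
step 8: append 18 -> window=[9, 10, 18] -> max=18
step 9: append 19 -> window=[10, 18, 19] -> max=19
step 10: append 1 -> window=[18, 19, 1] -> max=19
step 11: append 9 -> window=[19, 1, 9] -> max=19
Recorded maximums: 24 24 22 22 10 18 19 19 19
Changes between consecutive maximums: 4

Answer: 4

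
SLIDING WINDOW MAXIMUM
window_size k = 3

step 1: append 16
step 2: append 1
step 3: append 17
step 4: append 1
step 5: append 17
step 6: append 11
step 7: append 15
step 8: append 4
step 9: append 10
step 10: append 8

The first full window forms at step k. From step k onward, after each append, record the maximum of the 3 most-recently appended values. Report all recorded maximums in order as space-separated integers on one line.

Answer: 17 17 17 17 17 15 15 10

Derivation:
step 1: append 16 -> window=[16] (not full yet)
step 2: append 1 -> window=[16, 1] (not full yet)
step 3: append 17 -> window=[16, 1, 17] -> max=17
step 4: append 1 -> window=[1, 17, 1] -> max=17
step 5: append 17 -> window=[17, 1, 17] -> max=17
step 6: append 11 -> window=[1, 17, 11] -> max=17
step 7: append 15 -> window=[17, 11, 15] -> max=17
step 8: append 4 -> window=[11, 15, 4] -> max=15
step 9: append 10 -> window=[15, 4, 10] -> max=15
step 10: append 8 -> window=[4, 10, 8] -> max=10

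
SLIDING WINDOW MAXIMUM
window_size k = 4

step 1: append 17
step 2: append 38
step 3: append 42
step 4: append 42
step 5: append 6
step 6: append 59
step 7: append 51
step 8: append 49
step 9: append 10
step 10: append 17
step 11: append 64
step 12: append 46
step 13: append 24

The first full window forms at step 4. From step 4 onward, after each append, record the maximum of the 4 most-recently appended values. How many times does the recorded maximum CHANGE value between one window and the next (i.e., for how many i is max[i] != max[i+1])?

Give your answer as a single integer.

step 1: append 17 -> window=[17] (not full yet)
step 2: append 38 -> window=[17, 38] (not full yet)
step 3: append 42 -> window=[17, 38, 42] (not full yet)
step 4: append 42 -> window=[17, 38, 42, 42] -> max=42
step 5: append 6 -> window=[38, 42, 42, 6] -> max=42
step 6: append 59 -> window=[42, 42, 6, 59] -> max=59
step 7: append 51 -> window=[42, 6, 59, 51] -> max=59
step 8: append 49 -> window=[6, 59, 51, 49] -> max=59
step 9: append 10 -> window=[59, 51, 49, 10] -> max=59
step 10: append 17 -> window=[51, 49, 10, 17] -> max=51
step 11: append 64 -> window=[49, 10, 17, 64] -> max=64
step 12: append 46 -> window=[10, 17, 64, 46] -> max=64
step 13: append 24 -> window=[17, 64, 46, 24] -> max=64
Recorded maximums: 42 42 59 59 59 59 51 64 64 64
Changes between consecutive maximums: 3

Answer: 3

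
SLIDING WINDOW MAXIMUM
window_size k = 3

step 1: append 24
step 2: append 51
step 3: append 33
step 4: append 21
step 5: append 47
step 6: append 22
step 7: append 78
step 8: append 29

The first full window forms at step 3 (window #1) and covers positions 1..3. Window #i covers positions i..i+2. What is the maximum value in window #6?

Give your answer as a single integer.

step 1: append 24 -> window=[24] (not full yet)
step 2: append 51 -> window=[24, 51] (not full yet)
step 3: append 33 -> window=[24, 51, 33] -> max=51
step 4: append 21 -> window=[51, 33, 21] -> max=51
step 5: append 47 -> window=[33, 21, 47] -> max=47
step 6: append 22 -> window=[21, 47, 22] -> max=47
step 7: append 78 -> window=[47, 22, 78] -> max=78
step 8: append 29 -> window=[22, 78, 29] -> max=78
Window #6 max = 78

Answer: 78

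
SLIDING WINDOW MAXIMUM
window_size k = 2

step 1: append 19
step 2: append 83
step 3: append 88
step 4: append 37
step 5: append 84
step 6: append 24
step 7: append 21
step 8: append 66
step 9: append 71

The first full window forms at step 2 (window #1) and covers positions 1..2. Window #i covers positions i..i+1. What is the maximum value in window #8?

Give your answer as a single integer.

Answer: 71

Derivation:
step 1: append 19 -> window=[19] (not full yet)
step 2: append 83 -> window=[19, 83] -> max=83
step 3: append 88 -> window=[83, 88] -> max=88
step 4: append 37 -> window=[88, 37] -> max=88
step 5: append 84 -> window=[37, 84] -> max=84
step 6: append 24 -> window=[84, 24] -> max=84
step 7: append 21 -> window=[24, 21] -> max=24
step 8: append 66 -> window=[21, 66] -> max=66
step 9: append 71 -> window=[66, 71] -> max=71
Window #8 max = 71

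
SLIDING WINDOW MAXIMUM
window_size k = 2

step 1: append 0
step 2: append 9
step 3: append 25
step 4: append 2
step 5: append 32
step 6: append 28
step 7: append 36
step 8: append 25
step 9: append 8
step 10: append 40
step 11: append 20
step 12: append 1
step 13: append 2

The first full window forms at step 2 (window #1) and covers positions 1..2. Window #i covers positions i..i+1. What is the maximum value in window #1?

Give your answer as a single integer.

step 1: append 0 -> window=[0] (not full yet)
step 2: append 9 -> window=[0, 9] -> max=9
Window #1 max = 9

Answer: 9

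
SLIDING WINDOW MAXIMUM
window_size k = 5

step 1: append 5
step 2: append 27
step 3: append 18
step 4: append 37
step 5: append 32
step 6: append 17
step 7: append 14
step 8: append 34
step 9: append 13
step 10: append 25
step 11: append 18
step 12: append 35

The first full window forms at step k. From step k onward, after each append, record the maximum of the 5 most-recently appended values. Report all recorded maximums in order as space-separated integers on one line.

Answer: 37 37 37 37 34 34 34 35

Derivation:
step 1: append 5 -> window=[5] (not full yet)
step 2: append 27 -> window=[5, 27] (not full yet)
step 3: append 18 -> window=[5, 27, 18] (not full yet)
step 4: append 37 -> window=[5, 27, 18, 37] (not full yet)
step 5: append 32 -> window=[5, 27, 18, 37, 32] -> max=37
step 6: append 17 -> window=[27, 18, 37, 32, 17] -> max=37
step 7: append 14 -> window=[18, 37, 32, 17, 14] -> max=37
step 8: append 34 -> window=[37, 32, 17, 14, 34] -> max=37
step 9: append 13 -> window=[32, 17, 14, 34, 13] -> max=34
step 10: append 25 -> window=[17, 14, 34, 13, 25] -> max=34
step 11: append 18 -> window=[14, 34, 13, 25, 18] -> max=34
step 12: append 35 -> window=[34, 13, 25, 18, 35] -> max=35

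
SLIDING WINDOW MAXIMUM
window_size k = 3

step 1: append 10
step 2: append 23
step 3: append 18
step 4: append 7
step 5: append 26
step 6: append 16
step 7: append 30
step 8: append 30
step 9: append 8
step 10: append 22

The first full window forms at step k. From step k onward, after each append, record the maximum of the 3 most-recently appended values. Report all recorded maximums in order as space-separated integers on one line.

Answer: 23 23 26 26 30 30 30 30

Derivation:
step 1: append 10 -> window=[10] (not full yet)
step 2: append 23 -> window=[10, 23] (not full yet)
step 3: append 18 -> window=[10, 23, 18] -> max=23
step 4: append 7 -> window=[23, 18, 7] -> max=23
step 5: append 26 -> window=[18, 7, 26] -> max=26
step 6: append 16 -> window=[7, 26, 16] -> max=26
step 7: append 30 -> window=[26, 16, 30] -> max=30
step 8: append 30 -> window=[16, 30, 30] -> max=30
step 9: append 8 -> window=[30, 30, 8] -> max=30
step 10: append 22 -> window=[30, 8, 22] -> max=30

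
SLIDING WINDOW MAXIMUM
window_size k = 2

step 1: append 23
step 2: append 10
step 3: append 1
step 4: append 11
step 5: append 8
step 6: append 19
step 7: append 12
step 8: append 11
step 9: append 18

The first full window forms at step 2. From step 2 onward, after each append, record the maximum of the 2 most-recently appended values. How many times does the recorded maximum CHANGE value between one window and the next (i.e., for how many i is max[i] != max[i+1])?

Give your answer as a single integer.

step 1: append 23 -> window=[23] (not full yet)
step 2: append 10 -> window=[23, 10] -> max=23
step 3: append 1 -> window=[10, 1] -> max=10
step 4: append 11 -> window=[1, 11] -> max=11
step 5: append 8 -> window=[11, 8] -> max=11
step 6: append 19 -> window=[8, 19] -> max=19
step 7: append 12 -> window=[19, 12] -> max=19
step 8: append 11 -> window=[12, 11] -> max=12
step 9: append 18 -> window=[11, 18] -> max=18
Recorded maximums: 23 10 11 11 19 19 12 18
Changes between consecutive maximums: 5

Answer: 5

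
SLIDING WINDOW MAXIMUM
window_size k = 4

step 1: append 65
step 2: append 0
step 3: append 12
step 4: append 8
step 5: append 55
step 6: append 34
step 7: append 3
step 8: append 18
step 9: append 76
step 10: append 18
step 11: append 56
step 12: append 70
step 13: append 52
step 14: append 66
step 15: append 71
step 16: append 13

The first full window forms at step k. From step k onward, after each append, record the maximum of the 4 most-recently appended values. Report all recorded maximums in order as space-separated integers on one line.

step 1: append 65 -> window=[65] (not full yet)
step 2: append 0 -> window=[65, 0] (not full yet)
step 3: append 12 -> window=[65, 0, 12] (not full yet)
step 4: append 8 -> window=[65, 0, 12, 8] -> max=65
step 5: append 55 -> window=[0, 12, 8, 55] -> max=55
step 6: append 34 -> window=[12, 8, 55, 34] -> max=55
step 7: append 3 -> window=[8, 55, 34, 3] -> max=55
step 8: append 18 -> window=[55, 34, 3, 18] -> max=55
step 9: append 76 -> window=[34, 3, 18, 76] -> max=76
step 10: append 18 -> window=[3, 18, 76, 18] -> max=76
step 11: append 56 -> window=[18, 76, 18, 56] -> max=76
step 12: append 70 -> window=[76, 18, 56, 70] -> max=76
step 13: append 52 -> window=[18, 56, 70, 52] -> max=70
step 14: append 66 -> window=[56, 70, 52, 66] -> max=70
step 15: append 71 -> window=[70, 52, 66, 71] -> max=71
step 16: append 13 -> window=[52, 66, 71, 13] -> max=71

Answer: 65 55 55 55 55 76 76 76 76 70 70 71 71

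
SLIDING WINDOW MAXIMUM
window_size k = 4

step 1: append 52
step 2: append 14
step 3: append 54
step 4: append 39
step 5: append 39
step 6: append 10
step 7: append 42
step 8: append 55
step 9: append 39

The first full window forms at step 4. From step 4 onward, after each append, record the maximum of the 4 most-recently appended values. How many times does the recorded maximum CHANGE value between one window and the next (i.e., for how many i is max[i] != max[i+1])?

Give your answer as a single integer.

Answer: 2

Derivation:
step 1: append 52 -> window=[52] (not full yet)
step 2: append 14 -> window=[52, 14] (not full yet)
step 3: append 54 -> window=[52, 14, 54] (not full yet)
step 4: append 39 -> window=[52, 14, 54, 39] -> max=54
step 5: append 39 -> window=[14, 54, 39, 39] -> max=54
step 6: append 10 -> window=[54, 39, 39, 10] -> max=54
step 7: append 42 -> window=[39, 39, 10, 42] -> max=42
step 8: append 55 -> window=[39, 10, 42, 55] -> max=55
step 9: append 39 -> window=[10, 42, 55, 39] -> max=55
Recorded maximums: 54 54 54 42 55 55
Changes between consecutive maximums: 2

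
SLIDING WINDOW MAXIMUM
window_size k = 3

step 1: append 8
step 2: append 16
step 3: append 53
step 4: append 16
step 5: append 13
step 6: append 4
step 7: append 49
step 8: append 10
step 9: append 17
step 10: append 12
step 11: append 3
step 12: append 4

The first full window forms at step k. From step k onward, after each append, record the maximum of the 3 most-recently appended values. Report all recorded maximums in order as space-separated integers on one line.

step 1: append 8 -> window=[8] (not full yet)
step 2: append 16 -> window=[8, 16] (not full yet)
step 3: append 53 -> window=[8, 16, 53] -> max=53
step 4: append 16 -> window=[16, 53, 16] -> max=53
step 5: append 13 -> window=[53, 16, 13] -> max=53
step 6: append 4 -> window=[16, 13, 4] -> max=16
step 7: append 49 -> window=[13, 4, 49] -> max=49
step 8: append 10 -> window=[4, 49, 10] -> max=49
step 9: append 17 -> window=[49, 10, 17] -> max=49
step 10: append 12 -> window=[10, 17, 12] -> max=17
step 11: append 3 -> window=[17, 12, 3] -> max=17
step 12: append 4 -> window=[12, 3, 4] -> max=12

Answer: 53 53 53 16 49 49 49 17 17 12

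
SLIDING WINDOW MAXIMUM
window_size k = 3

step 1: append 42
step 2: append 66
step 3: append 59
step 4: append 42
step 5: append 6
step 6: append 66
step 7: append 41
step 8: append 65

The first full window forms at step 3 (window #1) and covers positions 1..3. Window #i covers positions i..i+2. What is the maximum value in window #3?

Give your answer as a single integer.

step 1: append 42 -> window=[42] (not full yet)
step 2: append 66 -> window=[42, 66] (not full yet)
step 3: append 59 -> window=[42, 66, 59] -> max=66
step 4: append 42 -> window=[66, 59, 42] -> max=66
step 5: append 6 -> window=[59, 42, 6] -> max=59
Window #3 max = 59

Answer: 59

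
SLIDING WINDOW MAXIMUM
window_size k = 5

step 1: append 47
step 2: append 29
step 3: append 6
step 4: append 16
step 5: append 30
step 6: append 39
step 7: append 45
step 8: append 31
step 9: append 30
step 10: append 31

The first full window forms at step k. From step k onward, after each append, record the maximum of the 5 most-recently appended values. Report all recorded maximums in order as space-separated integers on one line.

Answer: 47 39 45 45 45 45

Derivation:
step 1: append 47 -> window=[47] (not full yet)
step 2: append 29 -> window=[47, 29] (not full yet)
step 3: append 6 -> window=[47, 29, 6] (not full yet)
step 4: append 16 -> window=[47, 29, 6, 16] (not full yet)
step 5: append 30 -> window=[47, 29, 6, 16, 30] -> max=47
step 6: append 39 -> window=[29, 6, 16, 30, 39] -> max=39
step 7: append 45 -> window=[6, 16, 30, 39, 45] -> max=45
step 8: append 31 -> window=[16, 30, 39, 45, 31] -> max=45
step 9: append 30 -> window=[30, 39, 45, 31, 30] -> max=45
step 10: append 31 -> window=[39, 45, 31, 30, 31] -> max=45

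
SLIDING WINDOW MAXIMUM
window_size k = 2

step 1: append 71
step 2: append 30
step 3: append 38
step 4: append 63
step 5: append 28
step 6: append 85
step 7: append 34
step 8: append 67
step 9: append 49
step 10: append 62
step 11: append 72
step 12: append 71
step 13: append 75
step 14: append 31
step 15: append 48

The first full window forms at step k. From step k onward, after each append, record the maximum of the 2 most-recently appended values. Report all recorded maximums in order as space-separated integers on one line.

Answer: 71 38 63 63 85 85 67 67 62 72 72 75 75 48

Derivation:
step 1: append 71 -> window=[71] (not full yet)
step 2: append 30 -> window=[71, 30] -> max=71
step 3: append 38 -> window=[30, 38] -> max=38
step 4: append 63 -> window=[38, 63] -> max=63
step 5: append 28 -> window=[63, 28] -> max=63
step 6: append 85 -> window=[28, 85] -> max=85
step 7: append 34 -> window=[85, 34] -> max=85
step 8: append 67 -> window=[34, 67] -> max=67
step 9: append 49 -> window=[67, 49] -> max=67
step 10: append 62 -> window=[49, 62] -> max=62
step 11: append 72 -> window=[62, 72] -> max=72
step 12: append 71 -> window=[72, 71] -> max=72
step 13: append 75 -> window=[71, 75] -> max=75
step 14: append 31 -> window=[75, 31] -> max=75
step 15: append 48 -> window=[31, 48] -> max=48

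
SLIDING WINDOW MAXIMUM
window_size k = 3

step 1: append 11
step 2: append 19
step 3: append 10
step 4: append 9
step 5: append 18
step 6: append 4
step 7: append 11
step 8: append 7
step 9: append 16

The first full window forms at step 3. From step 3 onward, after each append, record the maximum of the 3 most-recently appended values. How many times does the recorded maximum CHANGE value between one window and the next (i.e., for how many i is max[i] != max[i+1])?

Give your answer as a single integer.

Answer: 3

Derivation:
step 1: append 11 -> window=[11] (not full yet)
step 2: append 19 -> window=[11, 19] (not full yet)
step 3: append 10 -> window=[11, 19, 10] -> max=19
step 4: append 9 -> window=[19, 10, 9] -> max=19
step 5: append 18 -> window=[10, 9, 18] -> max=18
step 6: append 4 -> window=[9, 18, 4] -> max=18
step 7: append 11 -> window=[18, 4, 11] -> max=18
step 8: append 7 -> window=[4, 11, 7] -> max=11
step 9: append 16 -> window=[11, 7, 16] -> max=16
Recorded maximums: 19 19 18 18 18 11 16
Changes between consecutive maximums: 3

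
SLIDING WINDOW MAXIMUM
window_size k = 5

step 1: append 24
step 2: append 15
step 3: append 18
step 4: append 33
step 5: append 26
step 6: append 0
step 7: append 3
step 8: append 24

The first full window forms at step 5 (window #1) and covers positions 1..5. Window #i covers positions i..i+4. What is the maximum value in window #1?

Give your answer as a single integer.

Answer: 33

Derivation:
step 1: append 24 -> window=[24] (not full yet)
step 2: append 15 -> window=[24, 15] (not full yet)
step 3: append 18 -> window=[24, 15, 18] (not full yet)
step 4: append 33 -> window=[24, 15, 18, 33] (not full yet)
step 5: append 26 -> window=[24, 15, 18, 33, 26] -> max=33
Window #1 max = 33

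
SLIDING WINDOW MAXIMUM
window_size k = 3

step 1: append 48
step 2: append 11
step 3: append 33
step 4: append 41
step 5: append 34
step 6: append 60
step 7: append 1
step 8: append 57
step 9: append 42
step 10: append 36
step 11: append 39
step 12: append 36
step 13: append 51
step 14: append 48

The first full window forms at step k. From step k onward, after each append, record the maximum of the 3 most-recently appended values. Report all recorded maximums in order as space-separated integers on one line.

Answer: 48 41 41 60 60 60 57 57 42 39 51 51

Derivation:
step 1: append 48 -> window=[48] (not full yet)
step 2: append 11 -> window=[48, 11] (not full yet)
step 3: append 33 -> window=[48, 11, 33] -> max=48
step 4: append 41 -> window=[11, 33, 41] -> max=41
step 5: append 34 -> window=[33, 41, 34] -> max=41
step 6: append 60 -> window=[41, 34, 60] -> max=60
step 7: append 1 -> window=[34, 60, 1] -> max=60
step 8: append 57 -> window=[60, 1, 57] -> max=60
step 9: append 42 -> window=[1, 57, 42] -> max=57
step 10: append 36 -> window=[57, 42, 36] -> max=57
step 11: append 39 -> window=[42, 36, 39] -> max=42
step 12: append 36 -> window=[36, 39, 36] -> max=39
step 13: append 51 -> window=[39, 36, 51] -> max=51
step 14: append 48 -> window=[36, 51, 48] -> max=51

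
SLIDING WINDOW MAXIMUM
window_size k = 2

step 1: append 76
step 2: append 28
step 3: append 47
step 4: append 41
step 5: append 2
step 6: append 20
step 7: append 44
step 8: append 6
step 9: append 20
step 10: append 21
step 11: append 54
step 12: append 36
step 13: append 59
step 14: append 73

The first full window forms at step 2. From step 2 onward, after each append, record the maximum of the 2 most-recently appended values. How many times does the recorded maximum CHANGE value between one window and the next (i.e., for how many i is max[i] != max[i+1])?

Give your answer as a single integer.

step 1: append 76 -> window=[76] (not full yet)
step 2: append 28 -> window=[76, 28] -> max=76
step 3: append 47 -> window=[28, 47] -> max=47
step 4: append 41 -> window=[47, 41] -> max=47
step 5: append 2 -> window=[41, 2] -> max=41
step 6: append 20 -> window=[2, 20] -> max=20
step 7: append 44 -> window=[20, 44] -> max=44
step 8: append 6 -> window=[44, 6] -> max=44
step 9: append 20 -> window=[6, 20] -> max=20
step 10: append 21 -> window=[20, 21] -> max=21
step 11: append 54 -> window=[21, 54] -> max=54
step 12: append 36 -> window=[54, 36] -> max=54
step 13: append 59 -> window=[36, 59] -> max=59
step 14: append 73 -> window=[59, 73] -> max=73
Recorded maximums: 76 47 47 41 20 44 44 20 21 54 54 59 73
Changes between consecutive maximums: 9

Answer: 9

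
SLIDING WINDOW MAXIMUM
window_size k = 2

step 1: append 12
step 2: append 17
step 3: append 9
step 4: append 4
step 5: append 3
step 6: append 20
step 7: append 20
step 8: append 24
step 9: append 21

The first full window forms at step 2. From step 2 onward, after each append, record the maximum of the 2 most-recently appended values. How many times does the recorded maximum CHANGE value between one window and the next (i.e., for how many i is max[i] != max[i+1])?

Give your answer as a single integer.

step 1: append 12 -> window=[12] (not full yet)
step 2: append 17 -> window=[12, 17] -> max=17
step 3: append 9 -> window=[17, 9] -> max=17
step 4: append 4 -> window=[9, 4] -> max=9
step 5: append 3 -> window=[4, 3] -> max=4
step 6: append 20 -> window=[3, 20] -> max=20
step 7: append 20 -> window=[20, 20] -> max=20
step 8: append 24 -> window=[20, 24] -> max=24
step 9: append 21 -> window=[24, 21] -> max=24
Recorded maximums: 17 17 9 4 20 20 24 24
Changes between consecutive maximums: 4

Answer: 4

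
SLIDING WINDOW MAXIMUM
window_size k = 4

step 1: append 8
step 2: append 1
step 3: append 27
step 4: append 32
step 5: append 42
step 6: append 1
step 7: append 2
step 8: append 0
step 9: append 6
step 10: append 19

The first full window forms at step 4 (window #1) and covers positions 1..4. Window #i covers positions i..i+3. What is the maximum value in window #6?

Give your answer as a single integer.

step 1: append 8 -> window=[8] (not full yet)
step 2: append 1 -> window=[8, 1] (not full yet)
step 3: append 27 -> window=[8, 1, 27] (not full yet)
step 4: append 32 -> window=[8, 1, 27, 32] -> max=32
step 5: append 42 -> window=[1, 27, 32, 42] -> max=42
step 6: append 1 -> window=[27, 32, 42, 1] -> max=42
step 7: append 2 -> window=[32, 42, 1, 2] -> max=42
step 8: append 0 -> window=[42, 1, 2, 0] -> max=42
step 9: append 6 -> window=[1, 2, 0, 6] -> max=6
Window #6 max = 6

Answer: 6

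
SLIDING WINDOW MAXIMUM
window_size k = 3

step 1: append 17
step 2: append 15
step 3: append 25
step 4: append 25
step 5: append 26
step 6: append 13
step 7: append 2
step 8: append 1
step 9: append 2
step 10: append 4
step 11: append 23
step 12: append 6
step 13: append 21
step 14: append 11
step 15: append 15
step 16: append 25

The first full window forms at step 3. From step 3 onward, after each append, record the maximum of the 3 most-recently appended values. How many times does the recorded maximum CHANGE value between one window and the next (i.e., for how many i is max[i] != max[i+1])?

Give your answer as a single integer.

step 1: append 17 -> window=[17] (not full yet)
step 2: append 15 -> window=[17, 15] (not full yet)
step 3: append 25 -> window=[17, 15, 25] -> max=25
step 4: append 25 -> window=[15, 25, 25] -> max=25
step 5: append 26 -> window=[25, 25, 26] -> max=26
step 6: append 13 -> window=[25, 26, 13] -> max=26
step 7: append 2 -> window=[26, 13, 2] -> max=26
step 8: append 1 -> window=[13, 2, 1] -> max=13
step 9: append 2 -> window=[2, 1, 2] -> max=2
step 10: append 4 -> window=[1, 2, 4] -> max=4
step 11: append 23 -> window=[2, 4, 23] -> max=23
step 12: append 6 -> window=[4, 23, 6] -> max=23
step 13: append 21 -> window=[23, 6, 21] -> max=23
step 14: append 11 -> window=[6, 21, 11] -> max=21
step 15: append 15 -> window=[21, 11, 15] -> max=21
step 16: append 25 -> window=[11, 15, 25] -> max=25
Recorded maximums: 25 25 26 26 26 13 2 4 23 23 23 21 21 25
Changes between consecutive maximums: 7

Answer: 7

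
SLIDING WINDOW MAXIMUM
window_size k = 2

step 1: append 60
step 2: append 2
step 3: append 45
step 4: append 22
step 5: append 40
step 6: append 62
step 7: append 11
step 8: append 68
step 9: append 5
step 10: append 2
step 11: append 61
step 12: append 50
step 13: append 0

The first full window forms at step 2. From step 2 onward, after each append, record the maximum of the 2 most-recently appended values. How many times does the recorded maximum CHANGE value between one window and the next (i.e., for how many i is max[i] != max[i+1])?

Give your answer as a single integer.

step 1: append 60 -> window=[60] (not full yet)
step 2: append 2 -> window=[60, 2] -> max=60
step 3: append 45 -> window=[2, 45] -> max=45
step 4: append 22 -> window=[45, 22] -> max=45
step 5: append 40 -> window=[22, 40] -> max=40
step 6: append 62 -> window=[40, 62] -> max=62
step 7: append 11 -> window=[62, 11] -> max=62
step 8: append 68 -> window=[11, 68] -> max=68
step 9: append 5 -> window=[68, 5] -> max=68
step 10: append 2 -> window=[5, 2] -> max=5
step 11: append 61 -> window=[2, 61] -> max=61
step 12: append 50 -> window=[61, 50] -> max=61
step 13: append 0 -> window=[50, 0] -> max=50
Recorded maximums: 60 45 45 40 62 62 68 68 5 61 61 50
Changes between consecutive maximums: 7

Answer: 7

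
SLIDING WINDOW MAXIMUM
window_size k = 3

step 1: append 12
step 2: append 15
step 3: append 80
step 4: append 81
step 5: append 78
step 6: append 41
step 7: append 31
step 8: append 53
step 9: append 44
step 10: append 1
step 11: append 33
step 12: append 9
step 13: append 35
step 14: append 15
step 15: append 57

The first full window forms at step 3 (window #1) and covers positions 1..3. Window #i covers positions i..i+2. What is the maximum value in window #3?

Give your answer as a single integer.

step 1: append 12 -> window=[12] (not full yet)
step 2: append 15 -> window=[12, 15] (not full yet)
step 3: append 80 -> window=[12, 15, 80] -> max=80
step 4: append 81 -> window=[15, 80, 81] -> max=81
step 5: append 78 -> window=[80, 81, 78] -> max=81
Window #3 max = 81

Answer: 81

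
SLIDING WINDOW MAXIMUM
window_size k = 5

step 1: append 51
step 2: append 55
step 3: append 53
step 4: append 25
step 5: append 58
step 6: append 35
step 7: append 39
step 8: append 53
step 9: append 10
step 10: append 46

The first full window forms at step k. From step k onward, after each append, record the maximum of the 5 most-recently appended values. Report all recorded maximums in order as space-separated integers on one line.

Answer: 58 58 58 58 58 53

Derivation:
step 1: append 51 -> window=[51] (not full yet)
step 2: append 55 -> window=[51, 55] (not full yet)
step 3: append 53 -> window=[51, 55, 53] (not full yet)
step 4: append 25 -> window=[51, 55, 53, 25] (not full yet)
step 5: append 58 -> window=[51, 55, 53, 25, 58] -> max=58
step 6: append 35 -> window=[55, 53, 25, 58, 35] -> max=58
step 7: append 39 -> window=[53, 25, 58, 35, 39] -> max=58
step 8: append 53 -> window=[25, 58, 35, 39, 53] -> max=58
step 9: append 10 -> window=[58, 35, 39, 53, 10] -> max=58
step 10: append 46 -> window=[35, 39, 53, 10, 46] -> max=53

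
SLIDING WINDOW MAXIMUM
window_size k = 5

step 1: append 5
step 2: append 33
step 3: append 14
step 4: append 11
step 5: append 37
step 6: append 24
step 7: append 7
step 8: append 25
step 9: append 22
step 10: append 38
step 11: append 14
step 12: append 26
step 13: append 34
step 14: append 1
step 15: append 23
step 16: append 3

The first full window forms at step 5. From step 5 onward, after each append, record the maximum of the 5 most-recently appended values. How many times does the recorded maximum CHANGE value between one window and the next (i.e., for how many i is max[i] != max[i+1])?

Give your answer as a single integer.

Answer: 2

Derivation:
step 1: append 5 -> window=[5] (not full yet)
step 2: append 33 -> window=[5, 33] (not full yet)
step 3: append 14 -> window=[5, 33, 14] (not full yet)
step 4: append 11 -> window=[5, 33, 14, 11] (not full yet)
step 5: append 37 -> window=[5, 33, 14, 11, 37] -> max=37
step 6: append 24 -> window=[33, 14, 11, 37, 24] -> max=37
step 7: append 7 -> window=[14, 11, 37, 24, 7] -> max=37
step 8: append 25 -> window=[11, 37, 24, 7, 25] -> max=37
step 9: append 22 -> window=[37, 24, 7, 25, 22] -> max=37
step 10: append 38 -> window=[24, 7, 25, 22, 38] -> max=38
step 11: append 14 -> window=[7, 25, 22, 38, 14] -> max=38
step 12: append 26 -> window=[25, 22, 38, 14, 26] -> max=38
step 13: append 34 -> window=[22, 38, 14, 26, 34] -> max=38
step 14: append 1 -> window=[38, 14, 26, 34, 1] -> max=38
step 15: append 23 -> window=[14, 26, 34, 1, 23] -> max=34
step 16: append 3 -> window=[26, 34, 1, 23, 3] -> max=34
Recorded maximums: 37 37 37 37 37 38 38 38 38 38 34 34
Changes between consecutive maximums: 2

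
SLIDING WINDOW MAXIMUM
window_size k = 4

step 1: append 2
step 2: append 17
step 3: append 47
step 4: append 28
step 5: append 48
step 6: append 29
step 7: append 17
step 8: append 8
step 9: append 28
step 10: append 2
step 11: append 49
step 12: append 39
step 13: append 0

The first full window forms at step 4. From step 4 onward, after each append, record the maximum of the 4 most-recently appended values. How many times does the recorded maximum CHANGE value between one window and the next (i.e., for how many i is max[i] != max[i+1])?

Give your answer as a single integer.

step 1: append 2 -> window=[2] (not full yet)
step 2: append 17 -> window=[2, 17] (not full yet)
step 3: append 47 -> window=[2, 17, 47] (not full yet)
step 4: append 28 -> window=[2, 17, 47, 28] -> max=47
step 5: append 48 -> window=[17, 47, 28, 48] -> max=48
step 6: append 29 -> window=[47, 28, 48, 29] -> max=48
step 7: append 17 -> window=[28, 48, 29, 17] -> max=48
step 8: append 8 -> window=[48, 29, 17, 8] -> max=48
step 9: append 28 -> window=[29, 17, 8, 28] -> max=29
step 10: append 2 -> window=[17, 8, 28, 2] -> max=28
step 11: append 49 -> window=[8, 28, 2, 49] -> max=49
step 12: append 39 -> window=[28, 2, 49, 39] -> max=49
step 13: append 0 -> window=[2, 49, 39, 0] -> max=49
Recorded maximums: 47 48 48 48 48 29 28 49 49 49
Changes between consecutive maximums: 4

Answer: 4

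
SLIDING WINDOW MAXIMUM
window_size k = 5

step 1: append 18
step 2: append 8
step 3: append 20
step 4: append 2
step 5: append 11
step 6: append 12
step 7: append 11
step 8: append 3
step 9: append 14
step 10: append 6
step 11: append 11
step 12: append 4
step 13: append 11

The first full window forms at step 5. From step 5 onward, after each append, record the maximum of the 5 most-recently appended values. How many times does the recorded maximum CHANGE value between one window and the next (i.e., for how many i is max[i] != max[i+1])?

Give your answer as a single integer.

step 1: append 18 -> window=[18] (not full yet)
step 2: append 8 -> window=[18, 8] (not full yet)
step 3: append 20 -> window=[18, 8, 20] (not full yet)
step 4: append 2 -> window=[18, 8, 20, 2] (not full yet)
step 5: append 11 -> window=[18, 8, 20, 2, 11] -> max=20
step 6: append 12 -> window=[8, 20, 2, 11, 12] -> max=20
step 7: append 11 -> window=[20, 2, 11, 12, 11] -> max=20
step 8: append 3 -> window=[2, 11, 12, 11, 3] -> max=12
step 9: append 14 -> window=[11, 12, 11, 3, 14] -> max=14
step 10: append 6 -> window=[12, 11, 3, 14, 6] -> max=14
step 11: append 11 -> window=[11, 3, 14, 6, 11] -> max=14
step 12: append 4 -> window=[3, 14, 6, 11, 4] -> max=14
step 13: append 11 -> window=[14, 6, 11, 4, 11] -> max=14
Recorded maximums: 20 20 20 12 14 14 14 14 14
Changes between consecutive maximums: 2

Answer: 2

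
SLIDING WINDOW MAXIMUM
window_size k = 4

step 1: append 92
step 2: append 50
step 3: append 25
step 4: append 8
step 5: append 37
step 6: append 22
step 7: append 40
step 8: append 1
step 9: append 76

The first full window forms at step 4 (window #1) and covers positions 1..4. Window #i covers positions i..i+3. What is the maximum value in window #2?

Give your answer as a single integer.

Answer: 50

Derivation:
step 1: append 92 -> window=[92] (not full yet)
step 2: append 50 -> window=[92, 50] (not full yet)
step 3: append 25 -> window=[92, 50, 25] (not full yet)
step 4: append 8 -> window=[92, 50, 25, 8] -> max=92
step 5: append 37 -> window=[50, 25, 8, 37] -> max=50
Window #2 max = 50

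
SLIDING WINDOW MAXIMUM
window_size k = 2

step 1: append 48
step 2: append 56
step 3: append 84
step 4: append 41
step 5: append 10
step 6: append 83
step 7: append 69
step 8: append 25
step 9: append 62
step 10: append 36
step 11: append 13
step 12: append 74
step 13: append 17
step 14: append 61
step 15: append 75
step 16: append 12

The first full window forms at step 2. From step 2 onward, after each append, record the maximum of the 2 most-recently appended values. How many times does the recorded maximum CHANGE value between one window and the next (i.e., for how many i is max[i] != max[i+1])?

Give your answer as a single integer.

step 1: append 48 -> window=[48] (not full yet)
step 2: append 56 -> window=[48, 56] -> max=56
step 3: append 84 -> window=[56, 84] -> max=84
step 4: append 41 -> window=[84, 41] -> max=84
step 5: append 10 -> window=[41, 10] -> max=41
step 6: append 83 -> window=[10, 83] -> max=83
step 7: append 69 -> window=[83, 69] -> max=83
step 8: append 25 -> window=[69, 25] -> max=69
step 9: append 62 -> window=[25, 62] -> max=62
step 10: append 36 -> window=[62, 36] -> max=62
step 11: append 13 -> window=[36, 13] -> max=36
step 12: append 74 -> window=[13, 74] -> max=74
step 13: append 17 -> window=[74, 17] -> max=74
step 14: append 61 -> window=[17, 61] -> max=61
step 15: append 75 -> window=[61, 75] -> max=75
step 16: append 12 -> window=[75, 12] -> max=75
Recorded maximums: 56 84 84 41 83 83 69 62 62 36 74 74 61 75 75
Changes between consecutive maximums: 9

Answer: 9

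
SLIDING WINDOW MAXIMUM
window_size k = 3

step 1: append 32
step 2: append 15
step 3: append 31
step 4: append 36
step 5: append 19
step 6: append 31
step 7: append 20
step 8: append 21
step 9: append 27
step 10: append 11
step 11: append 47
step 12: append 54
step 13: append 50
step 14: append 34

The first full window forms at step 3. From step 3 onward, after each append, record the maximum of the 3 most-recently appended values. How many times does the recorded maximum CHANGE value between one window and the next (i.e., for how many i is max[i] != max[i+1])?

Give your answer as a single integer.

Answer: 5

Derivation:
step 1: append 32 -> window=[32] (not full yet)
step 2: append 15 -> window=[32, 15] (not full yet)
step 3: append 31 -> window=[32, 15, 31] -> max=32
step 4: append 36 -> window=[15, 31, 36] -> max=36
step 5: append 19 -> window=[31, 36, 19] -> max=36
step 6: append 31 -> window=[36, 19, 31] -> max=36
step 7: append 20 -> window=[19, 31, 20] -> max=31
step 8: append 21 -> window=[31, 20, 21] -> max=31
step 9: append 27 -> window=[20, 21, 27] -> max=27
step 10: append 11 -> window=[21, 27, 11] -> max=27
step 11: append 47 -> window=[27, 11, 47] -> max=47
step 12: append 54 -> window=[11, 47, 54] -> max=54
step 13: append 50 -> window=[47, 54, 50] -> max=54
step 14: append 34 -> window=[54, 50, 34] -> max=54
Recorded maximums: 32 36 36 36 31 31 27 27 47 54 54 54
Changes between consecutive maximums: 5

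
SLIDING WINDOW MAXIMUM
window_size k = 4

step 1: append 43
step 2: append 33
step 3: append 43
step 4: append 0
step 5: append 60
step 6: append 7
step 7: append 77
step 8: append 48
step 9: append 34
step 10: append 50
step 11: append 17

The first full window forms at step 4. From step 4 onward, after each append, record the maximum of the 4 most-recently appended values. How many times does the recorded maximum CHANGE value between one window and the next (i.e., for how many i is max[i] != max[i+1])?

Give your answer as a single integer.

step 1: append 43 -> window=[43] (not full yet)
step 2: append 33 -> window=[43, 33] (not full yet)
step 3: append 43 -> window=[43, 33, 43] (not full yet)
step 4: append 0 -> window=[43, 33, 43, 0] -> max=43
step 5: append 60 -> window=[33, 43, 0, 60] -> max=60
step 6: append 7 -> window=[43, 0, 60, 7] -> max=60
step 7: append 77 -> window=[0, 60, 7, 77] -> max=77
step 8: append 48 -> window=[60, 7, 77, 48] -> max=77
step 9: append 34 -> window=[7, 77, 48, 34] -> max=77
step 10: append 50 -> window=[77, 48, 34, 50] -> max=77
step 11: append 17 -> window=[48, 34, 50, 17] -> max=50
Recorded maximums: 43 60 60 77 77 77 77 50
Changes between consecutive maximums: 3

Answer: 3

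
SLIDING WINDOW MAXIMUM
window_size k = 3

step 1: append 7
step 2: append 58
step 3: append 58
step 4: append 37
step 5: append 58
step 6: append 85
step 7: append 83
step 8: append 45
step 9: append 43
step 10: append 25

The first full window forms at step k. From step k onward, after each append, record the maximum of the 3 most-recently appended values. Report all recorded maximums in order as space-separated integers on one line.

Answer: 58 58 58 85 85 85 83 45

Derivation:
step 1: append 7 -> window=[7] (not full yet)
step 2: append 58 -> window=[7, 58] (not full yet)
step 3: append 58 -> window=[7, 58, 58] -> max=58
step 4: append 37 -> window=[58, 58, 37] -> max=58
step 5: append 58 -> window=[58, 37, 58] -> max=58
step 6: append 85 -> window=[37, 58, 85] -> max=85
step 7: append 83 -> window=[58, 85, 83] -> max=85
step 8: append 45 -> window=[85, 83, 45] -> max=85
step 9: append 43 -> window=[83, 45, 43] -> max=83
step 10: append 25 -> window=[45, 43, 25] -> max=45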